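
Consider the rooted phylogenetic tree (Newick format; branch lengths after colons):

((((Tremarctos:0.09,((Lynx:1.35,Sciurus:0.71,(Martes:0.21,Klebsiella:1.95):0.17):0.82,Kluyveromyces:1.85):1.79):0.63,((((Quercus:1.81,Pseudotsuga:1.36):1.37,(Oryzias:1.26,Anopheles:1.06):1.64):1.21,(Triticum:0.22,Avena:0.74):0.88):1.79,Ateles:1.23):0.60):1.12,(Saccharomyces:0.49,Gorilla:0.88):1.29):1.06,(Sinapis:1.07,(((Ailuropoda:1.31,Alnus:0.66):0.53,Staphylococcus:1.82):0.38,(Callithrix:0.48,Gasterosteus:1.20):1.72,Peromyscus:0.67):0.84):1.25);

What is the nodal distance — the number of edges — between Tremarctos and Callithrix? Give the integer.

8

The MRCA of Tremarctos and Callithrix is the root of the tree.
From Tremarctos up to that node: 4 branches. From Callithrix up to the same node: 4 branches. Total: 4 + 4 = 8.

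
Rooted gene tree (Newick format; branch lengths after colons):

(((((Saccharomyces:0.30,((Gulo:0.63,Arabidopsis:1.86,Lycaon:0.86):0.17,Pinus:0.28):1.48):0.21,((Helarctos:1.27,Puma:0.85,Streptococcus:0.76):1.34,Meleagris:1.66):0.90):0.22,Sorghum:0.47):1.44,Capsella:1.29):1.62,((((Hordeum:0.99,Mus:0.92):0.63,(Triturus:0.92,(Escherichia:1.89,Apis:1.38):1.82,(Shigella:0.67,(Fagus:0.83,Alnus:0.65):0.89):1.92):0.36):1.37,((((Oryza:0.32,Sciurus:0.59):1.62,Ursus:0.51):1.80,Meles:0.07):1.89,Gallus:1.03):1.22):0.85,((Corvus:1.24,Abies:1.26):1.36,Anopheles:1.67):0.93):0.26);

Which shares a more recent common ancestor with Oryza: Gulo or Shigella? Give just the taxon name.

The MRCA of Oryza and Shigella subtends (((Hordeum,Mus),(Triturus,(Escherichia,Apis),(Shigella,(Fagus,Alnus)))),((((Oryza,Sciurus),Ursus),Meles),Gallus)) (13 taxa).
The MRCA of Oryza and Gulo is the root, subtending the entire tree (27 taxa).
The first is nested inside the second, so Oryza shares a more recent common ancestor with Shigella.

Shigella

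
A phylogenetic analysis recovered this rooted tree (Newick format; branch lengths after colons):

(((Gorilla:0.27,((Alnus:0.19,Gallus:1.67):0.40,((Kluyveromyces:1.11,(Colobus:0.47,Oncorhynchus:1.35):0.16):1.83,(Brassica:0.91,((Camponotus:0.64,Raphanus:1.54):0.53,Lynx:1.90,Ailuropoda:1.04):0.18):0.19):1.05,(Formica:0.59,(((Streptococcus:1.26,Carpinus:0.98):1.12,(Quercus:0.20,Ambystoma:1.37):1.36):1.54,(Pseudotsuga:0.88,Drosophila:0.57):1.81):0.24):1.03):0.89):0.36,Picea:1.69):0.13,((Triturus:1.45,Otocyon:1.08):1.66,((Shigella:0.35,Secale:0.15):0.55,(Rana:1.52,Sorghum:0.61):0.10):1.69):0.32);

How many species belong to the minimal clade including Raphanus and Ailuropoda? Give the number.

4

The MRCA of Raphanus and Ailuropoda is the node subtending ((Camponotus,Raphanus),Lynx,Ailuropoda).
That clade contains 4 terminal taxa: Ailuropoda, Camponotus, Lynx, Raphanus.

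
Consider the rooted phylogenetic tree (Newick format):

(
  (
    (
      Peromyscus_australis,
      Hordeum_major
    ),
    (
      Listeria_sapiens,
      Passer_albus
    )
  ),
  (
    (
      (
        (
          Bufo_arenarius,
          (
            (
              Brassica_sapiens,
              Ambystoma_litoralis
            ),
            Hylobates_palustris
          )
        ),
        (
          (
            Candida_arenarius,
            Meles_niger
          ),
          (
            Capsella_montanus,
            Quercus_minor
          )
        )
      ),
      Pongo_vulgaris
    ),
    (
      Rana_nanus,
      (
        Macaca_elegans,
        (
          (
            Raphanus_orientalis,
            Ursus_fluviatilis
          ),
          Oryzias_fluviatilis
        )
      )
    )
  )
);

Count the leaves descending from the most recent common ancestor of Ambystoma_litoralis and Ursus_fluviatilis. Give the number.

The MRCA of Ambystoma_litoralis and Ursus_fluviatilis is the node subtending ((((Bufo_arenarius,((Brassica_sapiens,Ambystoma_litoralis),Hylobates_palustris)),((Candida_arenarius,Meles_niger),(Capsella_montanus,Quercus_minor))),Pongo_vulgaris),(Rana_nanus,(Macaca_elegans,((Raphanus_orientalis,Ursus_fluviatilis),Oryzias_fluviatilis)))).
That clade contains 14 terminal taxa: Ambystoma_litoralis, Brassica_sapiens, Bufo_arenarius, Candida_arenarius, Capsella_montanus, Hylobates_palustris, Macaca_elegans, Meles_niger, Oryzias_fluviatilis, Pongo_vulgaris, Quercus_minor, Rana_nanus, Raphanus_orientalis, Ursus_fluviatilis.

14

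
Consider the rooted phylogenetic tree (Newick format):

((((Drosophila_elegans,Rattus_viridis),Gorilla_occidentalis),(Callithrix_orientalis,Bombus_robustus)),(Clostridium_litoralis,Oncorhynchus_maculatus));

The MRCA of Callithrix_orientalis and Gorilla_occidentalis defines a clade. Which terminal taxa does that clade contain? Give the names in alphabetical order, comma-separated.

Bombus_robustus, Callithrix_orientalis, Drosophila_elegans, Gorilla_occidentalis, Rattus_viridis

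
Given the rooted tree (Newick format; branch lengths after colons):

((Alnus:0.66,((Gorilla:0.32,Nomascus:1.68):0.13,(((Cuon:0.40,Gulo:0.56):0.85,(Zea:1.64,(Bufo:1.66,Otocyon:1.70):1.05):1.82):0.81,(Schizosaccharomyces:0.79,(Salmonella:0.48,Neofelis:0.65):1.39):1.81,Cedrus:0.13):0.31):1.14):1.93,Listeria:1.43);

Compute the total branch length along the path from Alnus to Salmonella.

The path runs Alnus → … → MRCA → … → Salmonella; the MRCA is the node subtending (Alnus,((Gorilla,Nomascus),(((Cuon,Gulo),(Zea,(Bufo,Otocyon))),(Schizosaccharomyces,(Salmonella,Neofelis)),Cedrus))).
Branch lengths along that path: 0.66 + 1.14 + 0.31 + 1.81 + 1.39 + 0.48 = 5.79.

5.79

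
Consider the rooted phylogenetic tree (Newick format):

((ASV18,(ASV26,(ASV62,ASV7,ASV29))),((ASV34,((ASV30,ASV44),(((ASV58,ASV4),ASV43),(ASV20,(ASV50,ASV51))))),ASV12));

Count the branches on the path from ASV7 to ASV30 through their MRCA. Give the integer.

9

The MRCA of ASV7 and ASV30 is the root of the tree.
From ASV7 up to that node: 4 branches. From ASV30 up to the same node: 5 branches. Total: 4 + 5 = 9.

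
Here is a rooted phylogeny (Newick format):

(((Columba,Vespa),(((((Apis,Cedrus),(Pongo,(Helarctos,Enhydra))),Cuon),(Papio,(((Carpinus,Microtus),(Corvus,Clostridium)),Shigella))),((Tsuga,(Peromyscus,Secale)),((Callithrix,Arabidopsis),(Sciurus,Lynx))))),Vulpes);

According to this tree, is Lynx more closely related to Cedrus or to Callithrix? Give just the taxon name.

The MRCA of Lynx and Callithrix subtends ((Callithrix,Arabidopsis),(Sciurus,Lynx)) (4 taxa).
The MRCA of Lynx and Cedrus subtends (((((Apis,Cedrus),(Pongo,(Helarctos,Enhydra))),Cuon),(Papio,(((Carpinus,Microtus),(Corvus,Clostridium)),Shigella))),((Tsuga,(Peromyscus,Secale)),((Callithrix,Arabidopsis),(Sciurus,Lynx)))) (19 taxa).
The first is nested inside the second, so Lynx shares a more recent common ancestor with Callithrix.

Callithrix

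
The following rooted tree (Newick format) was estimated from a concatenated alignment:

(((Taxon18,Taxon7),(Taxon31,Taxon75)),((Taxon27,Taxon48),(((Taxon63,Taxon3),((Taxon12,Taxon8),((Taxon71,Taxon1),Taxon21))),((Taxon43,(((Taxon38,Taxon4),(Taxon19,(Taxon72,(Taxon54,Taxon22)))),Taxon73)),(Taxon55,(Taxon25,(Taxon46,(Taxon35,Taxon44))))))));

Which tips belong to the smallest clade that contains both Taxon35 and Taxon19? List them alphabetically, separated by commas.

Taxon19, Taxon22, Taxon25, Taxon35, Taxon38, Taxon4, Taxon43, Taxon44, Taxon46, Taxon54, Taxon55, Taxon72, Taxon73

Tracing Taxon35: it sits inside (Taxon35,Taxon44).
Tracing Taxon19: it sits inside (Taxon19,(Taxon72,(Taxon54,Taxon22))).
The smallest clade enclosing both is ((Taxon43,(((Taxon38,Taxon4),(Taxon19,(Taxon72,(Taxon54,Taxon22)))),Taxon73)),(Taxon55,(Taxon25,(Taxon46,(Taxon35,Taxon44))))); the answer is its 13 terminal taxa in alphabetical order.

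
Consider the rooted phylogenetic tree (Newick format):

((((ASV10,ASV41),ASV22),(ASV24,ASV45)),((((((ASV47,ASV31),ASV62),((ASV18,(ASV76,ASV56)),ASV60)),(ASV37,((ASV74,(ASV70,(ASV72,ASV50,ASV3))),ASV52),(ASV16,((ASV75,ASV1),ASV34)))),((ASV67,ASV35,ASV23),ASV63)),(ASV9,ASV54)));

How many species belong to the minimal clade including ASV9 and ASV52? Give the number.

24

The MRCA of ASV9 and ASV52 is the node subtending ((((((ASV47,ASV31),ASV62),((ASV18,(ASV76,ASV56)),ASV60)),(ASV37,((ASV74,(ASV70,(ASV72,ASV50,ASV3))),ASV52),(ASV16,((ASV75,ASV1),ASV34)))),((ASV67,ASV35,ASV23),ASV63)),(ASV9,ASV54)).
That clade contains 24 terminal taxa: ASV1, ASV16, ASV18, ASV23, ASV3, ASV31, ASV34, ASV35, ASV37, ASV47, ASV50, ASV52, ASV54, ASV56, ASV60, ASV62, ASV63, ASV67, ASV70, ASV72, ASV74, ASV75, ASV76, ASV9.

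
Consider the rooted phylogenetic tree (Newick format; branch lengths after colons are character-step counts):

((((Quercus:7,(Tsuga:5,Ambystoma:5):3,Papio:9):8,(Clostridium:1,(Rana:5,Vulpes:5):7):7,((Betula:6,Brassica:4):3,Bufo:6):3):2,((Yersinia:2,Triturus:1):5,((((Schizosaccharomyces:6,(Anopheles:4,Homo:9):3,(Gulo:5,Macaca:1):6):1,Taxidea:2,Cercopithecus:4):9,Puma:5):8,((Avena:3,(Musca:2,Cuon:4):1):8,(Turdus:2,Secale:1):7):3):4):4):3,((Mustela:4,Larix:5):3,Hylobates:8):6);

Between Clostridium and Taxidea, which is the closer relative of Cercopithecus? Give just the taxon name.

Taxidea

The MRCA of Cercopithecus and Taxidea subtends ((Schizosaccharomyces,(Anopheles,Homo),(Gulo,Macaca)),Taxidea,Cercopithecus) (7 taxa).
The MRCA of Cercopithecus and Clostridium subtends (((Quercus,(Tsuga,Ambystoma),Papio),(Clostridium,(Rana,Vulpes)),((Betula,Brassica),Bufo)),((Yersinia,Triturus),((((Schizosaccharomyces,(Anopheles,Homo),(Gulo,Macaca)),Taxidea,Cercopithecus),Puma),((Avena,(Musca,Cuon)),(Turdus,Secale))))) (25 taxa).
The first is nested inside the second, so Cercopithecus shares a more recent common ancestor with Taxidea.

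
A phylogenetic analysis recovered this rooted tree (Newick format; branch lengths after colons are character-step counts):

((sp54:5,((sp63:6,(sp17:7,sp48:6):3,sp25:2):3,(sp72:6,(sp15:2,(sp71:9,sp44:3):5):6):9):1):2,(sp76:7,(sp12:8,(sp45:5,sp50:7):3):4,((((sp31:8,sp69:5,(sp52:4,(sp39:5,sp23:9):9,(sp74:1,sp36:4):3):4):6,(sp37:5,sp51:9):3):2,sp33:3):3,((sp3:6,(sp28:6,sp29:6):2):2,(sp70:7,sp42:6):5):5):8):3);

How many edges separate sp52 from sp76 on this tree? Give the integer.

7

The MRCA of sp52 and sp76 is the node subtending (sp76,(sp12,(sp45,sp50)),((((sp31,sp69,(sp52,(sp39,sp23),(sp74,sp36))),(sp37,sp51)),sp33),((sp3,(sp28,sp29)),(sp70,sp42)))).
From sp52 up to that node: 6 branches. From sp76 up to the same node: 1 branch. Total: 6 + 1 = 7.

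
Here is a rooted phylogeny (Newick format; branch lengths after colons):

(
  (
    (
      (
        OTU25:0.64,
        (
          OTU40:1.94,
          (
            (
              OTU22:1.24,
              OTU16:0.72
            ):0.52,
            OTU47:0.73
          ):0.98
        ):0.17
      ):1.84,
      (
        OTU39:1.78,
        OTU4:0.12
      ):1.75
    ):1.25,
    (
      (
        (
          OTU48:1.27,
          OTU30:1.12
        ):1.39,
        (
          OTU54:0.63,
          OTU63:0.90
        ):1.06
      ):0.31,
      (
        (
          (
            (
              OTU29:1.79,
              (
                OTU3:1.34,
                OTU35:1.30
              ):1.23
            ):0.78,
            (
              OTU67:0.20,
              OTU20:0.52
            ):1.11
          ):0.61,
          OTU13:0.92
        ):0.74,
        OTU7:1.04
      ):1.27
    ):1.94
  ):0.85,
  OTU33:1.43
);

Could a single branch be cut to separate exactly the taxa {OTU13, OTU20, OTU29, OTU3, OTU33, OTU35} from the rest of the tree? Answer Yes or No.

The MRCA of the listed taxa is the root, so the smallest clade containing them is the whole tree.
That clade also contains OTU16, OTU22, OTU25, OTU30, OTU39, OTU4, OTU40, OTU47, OTU48, OTU54, OTU63, OTU67, OTU7, which are not in the proposed group, so the group is not monophyletic.

No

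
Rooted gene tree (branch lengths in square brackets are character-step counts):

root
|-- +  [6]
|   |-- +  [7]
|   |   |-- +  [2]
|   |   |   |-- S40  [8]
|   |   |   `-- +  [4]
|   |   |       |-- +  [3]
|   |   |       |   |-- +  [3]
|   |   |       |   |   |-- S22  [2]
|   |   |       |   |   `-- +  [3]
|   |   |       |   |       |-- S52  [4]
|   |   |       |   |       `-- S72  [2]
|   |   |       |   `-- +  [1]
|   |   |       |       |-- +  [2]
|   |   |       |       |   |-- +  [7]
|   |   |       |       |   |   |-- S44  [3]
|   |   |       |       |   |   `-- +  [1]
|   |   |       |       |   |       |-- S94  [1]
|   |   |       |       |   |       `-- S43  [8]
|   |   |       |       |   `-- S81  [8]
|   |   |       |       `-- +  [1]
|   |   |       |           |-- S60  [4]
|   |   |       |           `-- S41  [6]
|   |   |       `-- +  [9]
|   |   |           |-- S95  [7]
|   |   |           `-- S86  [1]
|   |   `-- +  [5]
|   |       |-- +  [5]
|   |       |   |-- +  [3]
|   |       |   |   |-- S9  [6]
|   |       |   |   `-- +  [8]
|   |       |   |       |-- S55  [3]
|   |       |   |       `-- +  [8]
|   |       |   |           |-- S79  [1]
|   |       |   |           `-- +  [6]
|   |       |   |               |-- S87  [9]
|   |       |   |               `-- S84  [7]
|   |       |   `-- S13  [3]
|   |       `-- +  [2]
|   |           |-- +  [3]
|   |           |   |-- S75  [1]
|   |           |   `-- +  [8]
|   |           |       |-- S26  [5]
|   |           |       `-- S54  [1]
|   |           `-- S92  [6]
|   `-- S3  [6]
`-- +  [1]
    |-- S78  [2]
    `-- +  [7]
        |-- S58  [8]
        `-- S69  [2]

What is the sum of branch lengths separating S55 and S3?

The path runs S55 → … → MRCA → … → S3; the MRCA is the node subtending (((S40,(((S22,(S52,S72)),(((S44,(S94,S43)),S81),(S60,S41))),(S95,S86))),(((S9,(S55,(S79,(S87,S84)))),S13),((S75,(S26,S54)),S92))),S3).
Branch lengths along that path: 3 + 8 + 3 + 5 + 5 + 7 + 6 = 37.

37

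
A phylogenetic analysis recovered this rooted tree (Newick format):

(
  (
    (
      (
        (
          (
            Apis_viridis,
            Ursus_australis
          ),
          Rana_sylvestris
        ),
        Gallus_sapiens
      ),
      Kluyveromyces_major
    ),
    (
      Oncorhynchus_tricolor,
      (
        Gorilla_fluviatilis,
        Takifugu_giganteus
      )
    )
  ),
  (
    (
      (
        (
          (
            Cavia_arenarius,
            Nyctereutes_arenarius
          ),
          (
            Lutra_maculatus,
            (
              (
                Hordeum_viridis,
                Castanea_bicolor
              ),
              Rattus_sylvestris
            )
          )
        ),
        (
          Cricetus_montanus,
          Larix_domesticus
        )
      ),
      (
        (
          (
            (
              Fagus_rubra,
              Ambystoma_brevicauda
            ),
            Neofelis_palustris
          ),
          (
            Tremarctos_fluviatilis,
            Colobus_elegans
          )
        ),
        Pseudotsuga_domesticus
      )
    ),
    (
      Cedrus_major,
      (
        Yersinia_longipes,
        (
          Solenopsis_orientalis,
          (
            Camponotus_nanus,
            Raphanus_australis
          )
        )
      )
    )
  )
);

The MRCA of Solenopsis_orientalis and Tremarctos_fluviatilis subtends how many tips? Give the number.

The MRCA of Solenopsis_orientalis and Tremarctos_fluviatilis is the node subtending (((((Cavia_arenarius,Nyctereutes_arenarius),(Lutra_maculatus,((Hordeum_viridis,Castanea_bicolor),Rattus_sylvestris))),(Cricetus_montanus,Larix_domesticus)),((((Fagus_rubra,Ambystoma_brevicauda),Neofelis_palustris),(Tremarctos_fluviatilis,Colobus_elegans)),Pseudotsuga_domesticus)),(Cedrus_major,(Yersinia_longipes,(Solenopsis_orientalis,(Camponotus_nanus,Raphanus_australis))))).
That clade contains 19 terminal taxa: Ambystoma_brevicauda, Camponotus_nanus, Castanea_bicolor, Cavia_arenarius, Cedrus_major, Colobus_elegans, Cricetus_montanus, Fagus_rubra, Hordeum_viridis, Larix_domesticus, Lutra_maculatus, Neofelis_palustris, Nyctereutes_arenarius, Pseudotsuga_domesticus, Raphanus_australis, Rattus_sylvestris, Solenopsis_orientalis, Tremarctos_fluviatilis, Yersinia_longipes.

19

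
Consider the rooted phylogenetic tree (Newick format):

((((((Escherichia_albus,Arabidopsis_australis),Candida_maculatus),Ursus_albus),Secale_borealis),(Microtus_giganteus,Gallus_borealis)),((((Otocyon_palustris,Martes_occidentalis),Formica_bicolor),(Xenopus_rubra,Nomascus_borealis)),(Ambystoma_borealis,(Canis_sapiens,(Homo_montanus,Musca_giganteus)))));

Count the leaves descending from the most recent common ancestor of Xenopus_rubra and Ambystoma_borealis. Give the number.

9

The MRCA of Xenopus_rubra and Ambystoma_borealis is the node subtending ((((Otocyon_palustris,Martes_occidentalis),Formica_bicolor),(Xenopus_rubra,Nomascus_borealis)),(Ambystoma_borealis,(Canis_sapiens,(Homo_montanus,Musca_giganteus)))).
That clade contains 9 terminal taxa: Ambystoma_borealis, Canis_sapiens, Formica_bicolor, Homo_montanus, Martes_occidentalis, Musca_giganteus, Nomascus_borealis, Otocyon_palustris, Xenopus_rubra.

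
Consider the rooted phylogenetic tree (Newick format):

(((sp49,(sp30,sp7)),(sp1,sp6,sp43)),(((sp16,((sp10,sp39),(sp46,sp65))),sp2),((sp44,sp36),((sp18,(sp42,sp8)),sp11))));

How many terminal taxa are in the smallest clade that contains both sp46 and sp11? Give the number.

The MRCA of sp46 and sp11 is the node subtending (((sp16,((sp10,sp39),(sp46,sp65))),sp2),((sp44,sp36),((sp18,(sp42,sp8)),sp11))).
That clade contains 12 terminal taxa: sp10, sp11, sp16, sp18, sp2, sp36, sp39, sp42, sp44, sp46, sp65, sp8.

12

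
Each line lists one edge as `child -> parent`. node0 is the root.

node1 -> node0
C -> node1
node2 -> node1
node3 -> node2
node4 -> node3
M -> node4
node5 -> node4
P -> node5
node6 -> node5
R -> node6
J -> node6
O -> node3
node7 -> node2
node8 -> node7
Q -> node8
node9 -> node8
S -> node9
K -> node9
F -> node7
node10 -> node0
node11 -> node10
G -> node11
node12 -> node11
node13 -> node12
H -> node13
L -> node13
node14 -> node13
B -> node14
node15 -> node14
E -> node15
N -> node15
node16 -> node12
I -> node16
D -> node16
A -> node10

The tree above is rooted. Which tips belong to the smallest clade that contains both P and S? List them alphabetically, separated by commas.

F, J, K, M, O, P, Q, R, S

Tracing P: it sits inside (P,(R,J)).
Tracing S: it sits inside (S,K).
The smallest clade enclosing both is (((M,(P,(R,J))),O),((Q,(S,K)),F)); the answer is its 9 terminal taxa in alphabetical order.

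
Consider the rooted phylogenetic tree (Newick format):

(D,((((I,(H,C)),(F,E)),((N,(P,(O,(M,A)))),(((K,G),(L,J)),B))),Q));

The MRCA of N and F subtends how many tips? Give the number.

15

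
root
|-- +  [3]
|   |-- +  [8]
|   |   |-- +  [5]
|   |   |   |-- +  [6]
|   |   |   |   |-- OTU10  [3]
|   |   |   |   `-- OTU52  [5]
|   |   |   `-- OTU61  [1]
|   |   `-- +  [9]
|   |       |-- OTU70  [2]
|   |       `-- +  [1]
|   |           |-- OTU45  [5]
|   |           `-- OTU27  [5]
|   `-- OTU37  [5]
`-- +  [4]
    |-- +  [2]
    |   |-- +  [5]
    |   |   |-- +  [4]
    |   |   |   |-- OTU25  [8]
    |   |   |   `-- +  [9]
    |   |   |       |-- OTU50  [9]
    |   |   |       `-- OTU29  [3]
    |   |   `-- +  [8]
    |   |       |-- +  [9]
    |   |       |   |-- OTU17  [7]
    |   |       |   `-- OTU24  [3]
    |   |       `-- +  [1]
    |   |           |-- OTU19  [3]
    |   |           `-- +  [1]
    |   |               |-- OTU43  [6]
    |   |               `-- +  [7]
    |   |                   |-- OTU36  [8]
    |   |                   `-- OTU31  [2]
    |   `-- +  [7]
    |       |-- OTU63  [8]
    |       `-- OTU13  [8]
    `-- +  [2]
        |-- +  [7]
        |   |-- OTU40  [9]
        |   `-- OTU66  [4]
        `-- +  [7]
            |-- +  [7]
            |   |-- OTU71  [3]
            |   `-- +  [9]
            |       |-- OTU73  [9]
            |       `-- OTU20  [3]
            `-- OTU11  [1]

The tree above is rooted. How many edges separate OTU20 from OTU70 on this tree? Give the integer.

The MRCA of OTU20 and OTU70 is the root of the tree.
From OTU20 up to that node: 6 branches. From OTU70 up to the same node: 4 branches. Total: 6 + 4 = 10.

10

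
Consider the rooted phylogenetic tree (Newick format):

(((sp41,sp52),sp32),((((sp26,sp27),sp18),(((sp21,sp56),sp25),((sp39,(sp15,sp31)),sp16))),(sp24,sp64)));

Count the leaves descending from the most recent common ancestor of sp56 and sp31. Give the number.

The MRCA of sp56 and sp31 is the node subtending (((sp21,sp56),sp25),((sp39,(sp15,sp31)),sp16)).
That clade contains 7 terminal taxa: sp15, sp16, sp21, sp25, sp31, sp39, sp56.

7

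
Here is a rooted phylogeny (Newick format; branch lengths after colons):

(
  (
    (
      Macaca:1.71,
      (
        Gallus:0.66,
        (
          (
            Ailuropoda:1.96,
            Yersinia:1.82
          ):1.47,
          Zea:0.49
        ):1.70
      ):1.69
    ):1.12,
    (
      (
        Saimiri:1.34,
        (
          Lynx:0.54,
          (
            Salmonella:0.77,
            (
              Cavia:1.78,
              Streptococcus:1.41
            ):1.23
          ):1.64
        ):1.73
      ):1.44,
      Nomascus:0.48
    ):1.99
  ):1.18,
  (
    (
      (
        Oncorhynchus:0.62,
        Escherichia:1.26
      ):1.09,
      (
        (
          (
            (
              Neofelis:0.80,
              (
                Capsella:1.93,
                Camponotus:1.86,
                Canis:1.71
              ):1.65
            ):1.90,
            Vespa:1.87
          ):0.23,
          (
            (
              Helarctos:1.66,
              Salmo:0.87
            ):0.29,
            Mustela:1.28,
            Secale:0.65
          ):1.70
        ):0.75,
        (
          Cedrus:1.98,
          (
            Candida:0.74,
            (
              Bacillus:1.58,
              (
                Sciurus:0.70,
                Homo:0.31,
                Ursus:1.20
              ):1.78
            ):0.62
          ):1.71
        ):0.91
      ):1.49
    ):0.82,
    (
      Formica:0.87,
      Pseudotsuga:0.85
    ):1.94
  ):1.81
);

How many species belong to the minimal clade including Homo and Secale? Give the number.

15

The MRCA of Homo and Secale is the node subtending ((((Neofelis,(Capsella,Camponotus,Canis)),Vespa),((Helarctos,Salmo),Mustela,Secale)),(Cedrus,(Candida,(Bacillus,(Sciurus,Homo,Ursus))))).
That clade contains 15 terminal taxa: Bacillus, Camponotus, Candida, Canis, Capsella, Cedrus, Helarctos, Homo, Mustela, Neofelis, Salmo, Sciurus, Secale, Ursus, Vespa.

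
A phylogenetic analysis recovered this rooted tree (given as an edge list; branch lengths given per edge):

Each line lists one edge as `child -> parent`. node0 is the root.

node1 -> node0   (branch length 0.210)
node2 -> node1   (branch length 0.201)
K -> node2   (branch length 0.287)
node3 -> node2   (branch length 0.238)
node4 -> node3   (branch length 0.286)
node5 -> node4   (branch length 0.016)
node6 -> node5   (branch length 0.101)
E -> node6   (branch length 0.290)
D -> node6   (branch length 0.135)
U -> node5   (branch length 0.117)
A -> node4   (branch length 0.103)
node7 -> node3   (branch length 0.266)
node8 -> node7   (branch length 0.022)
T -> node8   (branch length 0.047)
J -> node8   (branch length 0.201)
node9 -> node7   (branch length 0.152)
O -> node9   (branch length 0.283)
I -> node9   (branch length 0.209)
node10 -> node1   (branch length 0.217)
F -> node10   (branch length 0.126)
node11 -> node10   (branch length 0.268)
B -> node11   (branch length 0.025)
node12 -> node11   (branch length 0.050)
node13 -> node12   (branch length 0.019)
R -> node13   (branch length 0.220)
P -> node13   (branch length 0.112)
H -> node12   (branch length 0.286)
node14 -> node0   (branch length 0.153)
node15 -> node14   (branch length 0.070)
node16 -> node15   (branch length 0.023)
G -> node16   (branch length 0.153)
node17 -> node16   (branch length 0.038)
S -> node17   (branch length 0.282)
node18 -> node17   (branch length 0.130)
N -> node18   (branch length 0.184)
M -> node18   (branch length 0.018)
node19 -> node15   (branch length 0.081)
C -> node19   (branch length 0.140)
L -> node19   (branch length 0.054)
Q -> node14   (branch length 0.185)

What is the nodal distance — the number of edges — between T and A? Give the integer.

The MRCA of T and A is the node subtending ((((E,D),U),A),((T,J),(O,I))).
From T up to that node: 3 branches. From A up to the same node: 2 branches. Total: 3 + 2 = 5.

5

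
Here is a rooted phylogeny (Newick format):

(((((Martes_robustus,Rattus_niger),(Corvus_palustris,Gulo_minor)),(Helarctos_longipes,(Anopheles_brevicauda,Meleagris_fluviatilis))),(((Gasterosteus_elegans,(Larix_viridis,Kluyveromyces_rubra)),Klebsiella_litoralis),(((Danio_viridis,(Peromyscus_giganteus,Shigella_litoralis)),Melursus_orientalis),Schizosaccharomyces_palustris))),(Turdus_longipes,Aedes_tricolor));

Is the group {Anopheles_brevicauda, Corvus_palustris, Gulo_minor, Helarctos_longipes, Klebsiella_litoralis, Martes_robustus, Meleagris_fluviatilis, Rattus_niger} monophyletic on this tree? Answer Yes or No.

The MRCA of the listed taxa subtends ((((Martes_robustus,Rattus_niger),(Corvus_palustris,Gulo_minor)),(Helarctos_longipes,(Anopheles_brevicauda,Meleagris_fluviatilis))),(((Gasterosteus_elegans,(Larix_viridis,Kluyveromyces_rubra)),Klebsiella_litoralis),(((Danio_viridis,(Peromyscus_giganteus,Shigella_litoralis)),Melursus_orientalis),Schizosaccharomyces_palustris))).
That clade also contains Danio_viridis, Gasterosteus_elegans, Kluyveromyces_rubra, Larix_viridis, Melursus_orientalis, Peromyscus_giganteus, Schizosaccharomyces_palustris, Shigella_litoralis, which are not in the proposed group, so the group is not monophyletic.

No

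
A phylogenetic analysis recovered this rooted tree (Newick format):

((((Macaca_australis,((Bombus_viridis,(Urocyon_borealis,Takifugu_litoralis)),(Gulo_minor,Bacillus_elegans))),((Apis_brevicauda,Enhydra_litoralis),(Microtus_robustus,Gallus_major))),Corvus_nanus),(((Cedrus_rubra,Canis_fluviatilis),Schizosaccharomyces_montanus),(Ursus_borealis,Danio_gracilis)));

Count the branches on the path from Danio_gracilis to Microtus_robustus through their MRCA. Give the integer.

8

The MRCA of Danio_gracilis and Microtus_robustus is the root of the tree.
From Danio_gracilis up to that node: 3 branches. From Microtus_robustus up to the same node: 5 branches. Total: 3 + 5 = 8.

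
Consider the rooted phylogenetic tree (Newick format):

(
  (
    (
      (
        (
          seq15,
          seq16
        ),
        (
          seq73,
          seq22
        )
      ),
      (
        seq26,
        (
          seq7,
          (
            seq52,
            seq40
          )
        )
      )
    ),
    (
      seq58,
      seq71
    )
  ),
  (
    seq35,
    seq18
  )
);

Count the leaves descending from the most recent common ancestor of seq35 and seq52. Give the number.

12

The MRCA of seq35 and seq52 is the root, so the clade is the entire tree.
That clade contains 12 terminal taxa: seq15, seq16, seq18, seq22, seq26, seq35, seq40, seq52, seq58, seq7, seq71, seq73.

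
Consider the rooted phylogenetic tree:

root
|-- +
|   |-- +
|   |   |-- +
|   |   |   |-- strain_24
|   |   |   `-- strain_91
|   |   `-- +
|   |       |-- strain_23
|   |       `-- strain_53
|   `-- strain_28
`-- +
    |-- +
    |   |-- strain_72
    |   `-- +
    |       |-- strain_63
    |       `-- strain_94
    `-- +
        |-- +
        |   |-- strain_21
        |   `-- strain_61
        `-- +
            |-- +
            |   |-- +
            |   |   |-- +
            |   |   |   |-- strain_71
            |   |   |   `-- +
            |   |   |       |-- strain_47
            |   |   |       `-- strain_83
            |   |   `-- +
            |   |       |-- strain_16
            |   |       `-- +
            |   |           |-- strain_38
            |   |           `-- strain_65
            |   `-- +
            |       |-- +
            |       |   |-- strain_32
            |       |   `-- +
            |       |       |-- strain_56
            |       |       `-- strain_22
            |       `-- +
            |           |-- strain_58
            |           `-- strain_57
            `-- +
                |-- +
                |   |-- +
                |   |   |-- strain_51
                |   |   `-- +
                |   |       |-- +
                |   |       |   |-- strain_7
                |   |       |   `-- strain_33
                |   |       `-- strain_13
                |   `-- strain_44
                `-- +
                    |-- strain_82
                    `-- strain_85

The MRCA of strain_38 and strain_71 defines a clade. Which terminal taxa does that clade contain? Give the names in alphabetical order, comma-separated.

Tracing strain_38: it sits inside (strain_38,strain_65).
Tracing strain_71: it sits inside (strain_71,(strain_47,strain_83)).
The smallest clade enclosing both is ((strain_71,(strain_47,strain_83)),(strain_16,(strain_38,strain_65))); the answer is its 6 terminal taxa in alphabetical order.

strain_16, strain_38, strain_47, strain_65, strain_71, strain_83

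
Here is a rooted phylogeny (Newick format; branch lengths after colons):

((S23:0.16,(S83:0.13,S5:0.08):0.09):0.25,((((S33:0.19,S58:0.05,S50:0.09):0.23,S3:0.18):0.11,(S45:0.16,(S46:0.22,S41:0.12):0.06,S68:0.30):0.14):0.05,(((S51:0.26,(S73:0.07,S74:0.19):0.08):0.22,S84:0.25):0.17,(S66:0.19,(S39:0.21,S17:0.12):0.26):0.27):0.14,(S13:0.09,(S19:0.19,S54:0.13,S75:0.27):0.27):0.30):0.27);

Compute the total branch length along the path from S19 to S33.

The path runs S19 → … → MRCA → … → S33; the MRCA is the node subtending ((((S33,S58,S50),S3),(S45,(S46,S41),S68)),(((S51,(S73,S74)),S84),(S66,(S39,S17))),(S13,(S19,S54,S75))).
Branch lengths along that path: 0.19 + 0.27 + 0.30 + 0.05 + 0.11 + 0.23 + 0.19 = 1.34.

1.34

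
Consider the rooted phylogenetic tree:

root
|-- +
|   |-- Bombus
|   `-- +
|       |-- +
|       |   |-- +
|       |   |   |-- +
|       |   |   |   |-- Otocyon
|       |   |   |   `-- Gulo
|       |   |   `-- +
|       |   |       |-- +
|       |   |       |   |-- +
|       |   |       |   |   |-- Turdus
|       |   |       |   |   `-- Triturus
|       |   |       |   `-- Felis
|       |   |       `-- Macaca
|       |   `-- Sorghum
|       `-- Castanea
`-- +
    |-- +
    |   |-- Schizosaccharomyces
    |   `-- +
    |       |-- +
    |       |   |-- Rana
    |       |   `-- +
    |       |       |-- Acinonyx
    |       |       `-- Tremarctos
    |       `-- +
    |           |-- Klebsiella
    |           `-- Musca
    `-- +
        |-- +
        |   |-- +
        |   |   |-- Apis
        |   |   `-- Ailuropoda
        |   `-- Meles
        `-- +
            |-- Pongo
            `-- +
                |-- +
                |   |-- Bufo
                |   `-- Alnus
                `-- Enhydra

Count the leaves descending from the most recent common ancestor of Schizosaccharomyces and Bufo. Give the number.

The MRCA of Schizosaccharomyces and Bufo is the node subtending ((Schizosaccharomyces,((Rana,(Acinonyx,Tremarctos)),(Klebsiella,Musca))),(((Apis,Ailuropoda),Meles),(Pongo,((Bufo,Alnus),Enhydra)))).
That clade contains 13 terminal taxa: Acinonyx, Ailuropoda, Alnus, Apis, Bufo, Enhydra, Klebsiella, Meles, Musca, Pongo, Rana, Schizosaccharomyces, Tremarctos.

13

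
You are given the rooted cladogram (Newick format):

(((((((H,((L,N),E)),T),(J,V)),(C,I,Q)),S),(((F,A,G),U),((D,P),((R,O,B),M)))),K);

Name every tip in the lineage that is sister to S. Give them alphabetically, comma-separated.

C, E, H, I, J, L, N, Q, T, V

S attaches to the tree at the node subtending (((((H,((L,N),E)),T),(J,V)),(C,I,Q)),S).
The other lineage descending from that same node — the sister group — is ((((H,((L,N),E)),T),(J,V)),(C,I,Q)); its 10 tips in alphabetical order are the answer.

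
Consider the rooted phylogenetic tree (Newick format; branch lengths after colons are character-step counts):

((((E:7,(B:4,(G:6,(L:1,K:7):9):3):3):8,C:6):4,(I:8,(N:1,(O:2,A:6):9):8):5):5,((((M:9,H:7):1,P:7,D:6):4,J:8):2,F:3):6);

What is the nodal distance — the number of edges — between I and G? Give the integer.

7

The MRCA of I and G is the node subtending (((E,(B,(G,(L,K)))),C),(I,(N,(O,A)))).
From I up to that node: 2 branches. From G up to the same node: 5 branches. Total: 2 + 5 = 7.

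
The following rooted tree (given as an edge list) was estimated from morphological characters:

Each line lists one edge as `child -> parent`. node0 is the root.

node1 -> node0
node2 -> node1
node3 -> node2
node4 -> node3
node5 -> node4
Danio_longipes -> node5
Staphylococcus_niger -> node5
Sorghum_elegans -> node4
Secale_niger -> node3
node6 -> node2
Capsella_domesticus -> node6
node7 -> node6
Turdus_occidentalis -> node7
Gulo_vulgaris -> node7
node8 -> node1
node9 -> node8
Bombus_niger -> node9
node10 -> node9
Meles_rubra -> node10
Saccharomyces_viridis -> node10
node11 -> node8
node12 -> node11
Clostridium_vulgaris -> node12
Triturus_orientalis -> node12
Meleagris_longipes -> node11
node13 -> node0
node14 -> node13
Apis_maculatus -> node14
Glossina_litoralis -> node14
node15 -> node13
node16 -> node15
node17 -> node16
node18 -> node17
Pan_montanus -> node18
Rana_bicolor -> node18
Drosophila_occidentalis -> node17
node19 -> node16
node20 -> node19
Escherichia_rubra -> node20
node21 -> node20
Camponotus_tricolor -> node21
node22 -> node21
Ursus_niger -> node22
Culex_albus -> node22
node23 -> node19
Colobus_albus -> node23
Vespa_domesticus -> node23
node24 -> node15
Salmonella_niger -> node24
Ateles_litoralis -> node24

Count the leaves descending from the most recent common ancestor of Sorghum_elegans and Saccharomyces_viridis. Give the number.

13

The MRCA of Sorghum_elegans and Saccharomyces_viridis is the node subtending (((((Danio_longipes,Staphylococcus_niger),Sorghum_elegans),Secale_niger),(Capsella_domesticus,(Turdus_occidentalis,Gulo_vulgaris))),((Bombus_niger,(Meles_rubra,Saccharomyces_viridis)),((Clostridium_vulgaris,Triturus_orientalis),Meleagris_longipes))).
That clade contains 13 terminal taxa: Bombus_niger, Capsella_domesticus, Clostridium_vulgaris, Danio_longipes, Gulo_vulgaris, Meleagris_longipes, Meles_rubra, Saccharomyces_viridis, Secale_niger, Sorghum_elegans, Staphylococcus_niger, Triturus_orientalis, Turdus_occidentalis.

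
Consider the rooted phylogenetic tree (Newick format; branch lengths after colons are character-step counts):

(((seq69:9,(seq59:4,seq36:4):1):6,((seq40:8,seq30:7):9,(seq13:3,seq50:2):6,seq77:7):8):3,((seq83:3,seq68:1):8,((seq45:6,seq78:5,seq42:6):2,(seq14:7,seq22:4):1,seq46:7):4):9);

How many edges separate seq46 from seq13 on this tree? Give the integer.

7

The MRCA of seq46 and seq13 is the root of the tree.
From seq46 up to that node: 3 branches. From seq13 up to the same node: 4 branches. Total: 3 + 4 = 7.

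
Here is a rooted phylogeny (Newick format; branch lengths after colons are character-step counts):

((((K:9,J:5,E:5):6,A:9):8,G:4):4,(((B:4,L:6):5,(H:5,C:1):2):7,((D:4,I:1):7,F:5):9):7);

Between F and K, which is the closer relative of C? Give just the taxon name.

The MRCA of C and F subtends (((B,L),(H,C)),((D,I),F)) (7 taxa).
The MRCA of C and K is the root, subtending the entire tree (12 taxa).
The first is nested inside the second, so C shares a more recent common ancestor with F.

F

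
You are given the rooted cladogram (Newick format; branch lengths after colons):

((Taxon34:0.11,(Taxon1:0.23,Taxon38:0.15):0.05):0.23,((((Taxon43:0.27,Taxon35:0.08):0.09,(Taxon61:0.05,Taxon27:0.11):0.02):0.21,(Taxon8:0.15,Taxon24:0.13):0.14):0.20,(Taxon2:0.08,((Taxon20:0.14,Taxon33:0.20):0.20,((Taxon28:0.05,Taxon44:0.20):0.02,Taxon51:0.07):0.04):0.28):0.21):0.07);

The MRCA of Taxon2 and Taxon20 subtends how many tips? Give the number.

6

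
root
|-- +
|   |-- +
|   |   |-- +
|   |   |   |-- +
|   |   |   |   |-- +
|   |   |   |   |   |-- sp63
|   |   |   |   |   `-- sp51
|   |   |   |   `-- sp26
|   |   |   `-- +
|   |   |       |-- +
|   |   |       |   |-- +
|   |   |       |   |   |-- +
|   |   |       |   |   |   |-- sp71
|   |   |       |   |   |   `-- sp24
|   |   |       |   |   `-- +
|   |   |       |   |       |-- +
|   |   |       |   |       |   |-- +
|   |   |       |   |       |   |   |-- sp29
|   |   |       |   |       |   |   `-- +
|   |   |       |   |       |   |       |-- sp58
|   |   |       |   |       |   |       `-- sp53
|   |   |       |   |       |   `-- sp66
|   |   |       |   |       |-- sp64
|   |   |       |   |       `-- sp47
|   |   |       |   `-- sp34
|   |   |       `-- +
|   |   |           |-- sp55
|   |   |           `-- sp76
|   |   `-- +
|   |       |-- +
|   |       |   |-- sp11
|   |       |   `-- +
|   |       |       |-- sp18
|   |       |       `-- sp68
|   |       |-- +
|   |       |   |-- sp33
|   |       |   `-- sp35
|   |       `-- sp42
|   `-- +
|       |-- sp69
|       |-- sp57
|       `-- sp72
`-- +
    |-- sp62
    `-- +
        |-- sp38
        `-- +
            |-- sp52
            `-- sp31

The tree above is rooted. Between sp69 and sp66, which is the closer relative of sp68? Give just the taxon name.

The MRCA of sp68 and sp66 subtends ((((sp63,sp51),sp26),((((sp71,sp24),(((sp29,(sp58,sp53)),sp66),sp64,sp47)),sp34),(sp55,sp76))),((sp11,(sp18,sp68)),(sp33,sp35),sp42)) (20 taxa).
The MRCA of sp68 and sp69 subtends (((((sp63,sp51),sp26),((((sp71,sp24),(((sp29,(sp58,sp53)),sp66),sp64,sp47)),sp34),(sp55,sp76))),((sp11,(sp18,sp68)),(sp33,sp35),sp42)),(sp69,sp57,sp72)) (23 taxa).
The first is nested inside the second, so sp68 shares a more recent common ancestor with sp66.

sp66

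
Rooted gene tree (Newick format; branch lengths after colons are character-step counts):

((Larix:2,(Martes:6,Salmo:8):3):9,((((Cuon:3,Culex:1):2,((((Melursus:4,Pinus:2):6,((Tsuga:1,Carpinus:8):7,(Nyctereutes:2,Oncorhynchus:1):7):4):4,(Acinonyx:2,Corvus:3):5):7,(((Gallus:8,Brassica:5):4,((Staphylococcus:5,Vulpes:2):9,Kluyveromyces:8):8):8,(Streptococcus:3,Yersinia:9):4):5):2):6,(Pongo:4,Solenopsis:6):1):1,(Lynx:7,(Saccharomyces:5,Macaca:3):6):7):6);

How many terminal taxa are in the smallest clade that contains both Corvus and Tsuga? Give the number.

The MRCA of Corvus and Tsuga is the node subtending (((Melursus,Pinus),((Tsuga,Carpinus),(Nyctereutes,Oncorhynchus))),(Acinonyx,Corvus)).
That clade contains 8 terminal taxa: Acinonyx, Carpinus, Corvus, Melursus, Nyctereutes, Oncorhynchus, Pinus, Tsuga.

8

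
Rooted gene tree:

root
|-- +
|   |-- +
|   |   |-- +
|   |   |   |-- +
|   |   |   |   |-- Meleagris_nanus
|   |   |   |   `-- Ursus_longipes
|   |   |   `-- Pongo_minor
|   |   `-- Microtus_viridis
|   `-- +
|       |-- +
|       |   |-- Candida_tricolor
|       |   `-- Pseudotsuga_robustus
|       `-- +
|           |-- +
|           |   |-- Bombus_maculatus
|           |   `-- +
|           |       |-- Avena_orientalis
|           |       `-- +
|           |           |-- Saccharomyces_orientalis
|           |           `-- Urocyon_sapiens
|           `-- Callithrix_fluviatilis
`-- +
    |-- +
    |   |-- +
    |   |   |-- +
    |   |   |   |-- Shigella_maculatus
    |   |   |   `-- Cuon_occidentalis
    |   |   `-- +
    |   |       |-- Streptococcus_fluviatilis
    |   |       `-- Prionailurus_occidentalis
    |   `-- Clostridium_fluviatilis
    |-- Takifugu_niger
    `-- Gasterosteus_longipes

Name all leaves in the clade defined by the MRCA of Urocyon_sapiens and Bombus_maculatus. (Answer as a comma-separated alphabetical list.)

Avena_orientalis, Bombus_maculatus, Saccharomyces_orientalis, Urocyon_sapiens

Tracing Urocyon_sapiens: it sits inside (Saccharomyces_orientalis,Urocyon_sapiens).
Tracing Bombus_maculatus: it sits inside (Bombus_maculatus,(Avena_orientalis,(Saccharomyces_orientalis,Urocyon_sapiens))).
The smallest clade enclosing both is (Bombus_maculatus,(Avena_orientalis,(Saccharomyces_orientalis,Urocyon_sapiens))); the answer is its 4 terminal taxa in alphabetical order.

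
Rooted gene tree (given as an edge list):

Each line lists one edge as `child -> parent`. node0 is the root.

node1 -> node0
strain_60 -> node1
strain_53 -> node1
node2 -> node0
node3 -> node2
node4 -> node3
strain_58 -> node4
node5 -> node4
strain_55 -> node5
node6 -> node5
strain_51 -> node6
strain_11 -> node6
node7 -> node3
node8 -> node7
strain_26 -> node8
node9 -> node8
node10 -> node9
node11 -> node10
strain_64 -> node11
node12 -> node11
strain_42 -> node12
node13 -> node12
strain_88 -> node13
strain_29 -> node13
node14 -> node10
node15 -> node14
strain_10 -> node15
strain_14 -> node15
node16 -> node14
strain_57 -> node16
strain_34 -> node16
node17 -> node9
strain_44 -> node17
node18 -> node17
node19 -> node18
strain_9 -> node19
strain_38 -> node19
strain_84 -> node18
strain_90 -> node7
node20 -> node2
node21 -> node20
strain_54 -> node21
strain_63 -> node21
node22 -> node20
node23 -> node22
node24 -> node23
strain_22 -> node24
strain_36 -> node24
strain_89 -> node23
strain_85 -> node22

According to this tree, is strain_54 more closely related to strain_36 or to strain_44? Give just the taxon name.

The MRCA of strain_54 and strain_36 subtends ((strain_54,strain_63),(((strain_22,strain_36),strain_89),strain_85)) (6 taxa).
The MRCA of strain_54 and strain_44 subtends (((strain_58,(strain_55,(strain_51,strain_11))),((strain_26,(((strain_64,(strain_42,(strain_88,strain_29))),((strain_10,strain_14),(strain_57,strain_34))),(strain_44,((strain_9,strain_38),strain_84)))),strain_90)),((strain_54,strain_63),(((strain_22,strain_36),strain_89),strain_85))) (24 taxa).
The first is nested inside the second, so strain_54 shares a more recent common ancestor with strain_36.

strain_36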